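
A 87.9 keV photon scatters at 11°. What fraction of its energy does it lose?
0.0032 (or 0.32%)

Calculate initial and final photon energies:

Initial: E₀ = 87.9 keV → λ₀ = 14.1051 pm
Compton shift: Δλ = 0.0446 pm
Final wavelength: λ' = 14.1497 pm
Final energy: E' = 87.6231 keV

Fractional energy loss:
(E₀ - E')/E₀ = (87.9000 - 87.6231)/87.9000
= 0.2769/87.9000
= 0.0032
= 0.32%

(Intermediate values are shown rounded; full precision is carried through to the final answer.)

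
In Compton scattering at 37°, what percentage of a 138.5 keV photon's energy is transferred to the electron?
0.0518 (or 5.18%)

Calculate initial and final photon energies:

Initial: E₀ = 138.5 keV → λ₀ = 8.9519 pm
Compton shift: Δλ = 0.4886 pm
Final wavelength: λ' = 9.4405 pm
Final energy: E' = 131.3322 keV

Fractional energy loss:
(E₀ - E')/E₀ = (138.5000 - 131.3322)/138.5000
= 7.1678/138.5000
= 0.0518
= 5.18%

(Intermediate values are shown rounded; full precision is carried through to the final answer.)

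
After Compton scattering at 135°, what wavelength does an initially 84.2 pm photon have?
88.3420 pm

Using the Compton formula: λ' = λ + λ_C(1 − cos θ)

For θ = 135°, cos θ = -√2/2 (exact) ≈ -0.7071, so:
1 − cos 135° = 1 − (-√2/2) ≈ 1.7071

Δλ = λ_C × 1.7071 = 2.4263 × 1.7071 = 4.1420 pm

λ' = 84.2 + 4.1420 = 88.3420 pm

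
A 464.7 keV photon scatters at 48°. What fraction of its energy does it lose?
0.2313 (or 23.13%)

Calculate initial and final photon energies:

Initial: E₀ = 464.7 keV → λ₀ = 2.6680 pm
Compton shift: Δλ = 0.8028 pm
Final wavelength: λ' = 3.4708 pm
Final energy: E' = 357.2167 keV

Fractional energy loss:
(E₀ - E')/E₀ = (464.7000 - 357.2167)/464.7000
= 107.4833/464.7000
= 0.2313
= 23.13%

(Intermediate values are shown rounded; full precision is carried through to the final answer.)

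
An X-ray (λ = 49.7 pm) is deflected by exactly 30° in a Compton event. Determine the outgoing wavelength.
50.0251 pm

Using the Compton formula: λ' = λ + λ_C(1 − cos θ)

For θ = 30°, cos θ = √3/2 (exact) ≈ 0.8660, so:
1 − cos 30° = 1 − (√3/2) ≈ 0.1340

Δλ = λ_C × 0.1340 = 2.4263 × 0.1340 = 0.3251 pm

λ' = 49.7 + 0.3251 = 50.0251 pm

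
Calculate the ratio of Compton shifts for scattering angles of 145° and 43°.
145° produces the larger shift by a factor of 6.772

Calculate both shifts using Δλ = λ_C(1 - cos θ):

For θ₁ = 43°:
Δλ₁ = 2.4263 × (1 - cos(43°))
Δλ₁ = 2.4263 × 0.2686
Δλ₁ = 0.6518 pm

For θ₂ = 145°:
Δλ₂ = 2.4263 × (1 - cos(145°))
Δλ₂ = 2.4263 × 1.8192
Δλ₂ = 4.4138 pm

The 145° angle produces the larger shift.
Ratio: 4.4138/0.6518 = 6.772

(Intermediate values are shown rounded; full precision is carried through to the final answer.)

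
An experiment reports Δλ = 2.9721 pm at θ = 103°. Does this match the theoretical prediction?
Yes, consistent

Calculate the expected shift for θ = 103°:

Δλ_expected = λ_C(1 - cos(103°))
Δλ_expected = 2.4263 × (1 - cos(103°))
Δλ_expected = 2.4263 × 1.2250
Δλ_expected = 2.9721 pm

Given shift: 2.9721 pm
Expected shift: 2.9721 pm
Difference: 0.0000 pm

The values match. This is consistent with Compton scattering at the stated angle.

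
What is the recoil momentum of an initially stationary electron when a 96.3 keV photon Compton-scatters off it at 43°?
3.6888e-23 kg·m/s

The electron is initially at rest, so by conservation of momentum:
p⃗_e = p⃗₀ − p⃗'  (incident photon momentum minus scattered photon momentum)

Photon momentum magnitudes (p = h/λ = E/c):
λ₀ = hc/E₀ = 12.8748 pm → p₀ = h/λ₀ = 5.1465e-23 kg·m/s
Δλ = λ_C(1 − cos 43°) = 0.6518 pm
λ' = 13.5266 pm → p' = h/λ' = 4.8985e-23 kg·m/s

The scattered photon makes angle θ = 43° with the incident direction, so by the law of cosines:
|p⃗_e|² = p₀² + p'² − 2p₀p'cos θ
|p⃗_e|² = (5.1465e-23)² + (4.8985e-23)² − 2·5.1465e-23·4.8985e-23·cos(43°)
|p⃗_e| = 3.6888e-23 kg·m/s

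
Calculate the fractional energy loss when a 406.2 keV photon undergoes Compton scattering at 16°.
0.0299 (or 2.99%)

Calculate initial and final photon energies:

Initial: E₀ = 406.2 keV → λ₀ = 3.0523 pm
Compton shift: Δλ = 0.0940 pm
Final wavelength: λ' = 3.1463 pm
Final energy: E' = 394.0653 keV

Fractional energy loss:
(E₀ - E')/E₀ = (406.2000 - 394.0653)/406.2000
= 12.1347/406.2000
= 0.0299
= 2.99%

(Intermediate values are shown rounded; full precision is carried through to the final answer.)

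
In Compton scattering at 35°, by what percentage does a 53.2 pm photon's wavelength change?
0.8248%

Calculate the Compton shift:
Δλ = λ_C(1 - cos(35°))
Δλ = 2.4263 × (1 - cos(35°))
Δλ = 2.4263 × 0.1808
Δλ = 0.4388 pm

Percentage change:
(Δλ/λ₀) × 100 = (0.4388/53.2) × 100
= 0.8248%

(Intermediate values are shown rounded; full precision is carried through to the final answer.)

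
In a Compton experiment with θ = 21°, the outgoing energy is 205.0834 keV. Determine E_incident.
210.7000 keV

Convert final energy to wavelength (hc ≈ 1239.842 keV·pm):
λ' = hc/E' = 1239.842 / 205.0834 = 6.0456 pm

Calculate the Compton shift:
Δλ = λ_C(1 - cos(21°))
Δλ = 2.4263 × (1 - cos(21°))
Δλ = 0.1612 pm

Initial wavelength:
λ = λ' - Δλ = 6.0456 - 0.1612 = 5.8844 pm

Initial energy:
E = hc/λ = 1239.842 / 5.8844 = 210.7000 keV

(Intermediate values are shown rounded; full precision is carried through to the final answer.)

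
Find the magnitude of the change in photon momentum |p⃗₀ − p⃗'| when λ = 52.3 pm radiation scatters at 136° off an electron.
2.2629e-23 kg·m/s

Photon momentum magnitude is p = h/λ.

Initial momentum:
p₀ = h/λ = 6.6261e-34/5.2300e-11 = 1.2669e-23 kg·m/s

After scattering:
λ' = λ + Δλ = 52.3 + 4.1717 = 56.4717 pm
p' = h/λ' = 6.6261e-34/5.6472e-11 = 1.1733e-23 kg·m/s

Momentum is a vector; the scattered photon's direction makes angle θ = 136° with the incident direction. The magnitude of the vector change Δp⃗ = p⃗₀ − p⃗' is found from the law of cosines:
|Δp⃗|² = p₀² + p'² − 2p₀p'cos θ
|Δp⃗|² = (1.2669e-23)² + (1.1733e-23)² − 2·1.2669e-23·1.1733e-23·cos(136°)
|Δp⃗| = 2.2629e-23 kg·m/s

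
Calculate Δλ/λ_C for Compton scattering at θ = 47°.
0.3180 λ_C

The Compton shift formula is:
Δλ = λ_C(1 - cos θ)

Dividing both sides by λ_C:
Δλ/λ_C = 1 - cos θ

For θ = 47°:
Δλ/λ_C = 1 - cos(47°)
Δλ/λ_C = 1 - 0.6820
Δλ/λ_C = 0.3180

This means the shift is 0.3180 × λ_C = 0.7716 pm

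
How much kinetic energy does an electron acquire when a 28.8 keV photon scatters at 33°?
0.2595 keV

By energy conservation: K_e = E_initial - E_final

First find the scattered photon energy:
Initial wavelength: λ = hc/E = 43.0501 pm
Compton shift: Δλ = λ_C(1 - cos(33°)) = 0.3914 pm
Final wavelength: λ' = 43.0501 + 0.3914 = 43.4415 pm
Final photon energy: E' = hc/λ' = 28.5405 keV

Electron kinetic energy:
K_e = E - E' = 28.8000 - 28.5405 = 0.2595 keV

(Intermediate values are shown rounded; full precision is carried through to the final answer.)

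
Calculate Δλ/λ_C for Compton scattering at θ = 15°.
0.0341 λ_C

The Compton shift formula is:
Δλ = λ_C(1 - cos θ)

Dividing both sides by λ_C:
Δλ/λ_C = 1 - cos θ

For θ = 15°:
Δλ/λ_C = 1 - cos(15°)
Δλ/λ_C = 1 - 0.9659
Δλ/λ_C = 0.0341

This means the shift is 0.0341 × λ_C = 0.0827 pm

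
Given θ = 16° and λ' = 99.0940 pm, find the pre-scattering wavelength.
99.0000 pm

From λ' = λ + Δλ, we have λ = λ' - Δλ

First calculate the Compton shift:
Δλ = λ_C(1 - cos θ)
Δλ = 2.4263 × (1 - cos(16°))
Δλ = 2.4263 × 0.0387
Δλ = 0.0940 pm

Initial wavelength:
λ = λ' - Δλ
λ = 99.0940 - 0.0940
λ = 99.0000 pm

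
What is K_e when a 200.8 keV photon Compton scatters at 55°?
28.8182 keV

By energy conservation: K_e = E_initial - E_final

First find the scattered photon energy:
Initial wavelength: λ = hc/E = 6.1745 pm
Compton shift: Δλ = λ_C(1 - cos(55°)) = 1.0346 pm
Final wavelength: λ' = 6.1745 + 1.0346 = 7.2091 pm
Final photon energy: E' = hc/λ' = 171.9818 keV

Electron kinetic energy:
K_e = E - E' = 200.8000 - 171.9818 = 28.8182 keV

(Intermediate values are shown rounded; full precision is carried through to the final answer.)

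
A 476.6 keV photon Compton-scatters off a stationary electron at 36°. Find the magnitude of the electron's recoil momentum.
1.5006e-22 kg·m/s

The electron is initially at rest, so by conservation of momentum:
p⃗_e = p⃗₀ − p⃗'  (incident photon momentum minus scattered photon momentum)

Photon momentum magnitudes (p = h/λ = E/c):
λ₀ = hc/E₀ = 2.6014 pm → p₀ = h/λ₀ = 2.5471e-22 kg·m/s
Δλ = λ_C(1 − cos 36°) = 0.4634 pm
λ' = 3.0648 pm → p' = h/λ' = 2.1620e-22 kg·m/s

The scattered photon makes angle θ = 36° with the incident direction, so by the law of cosines:
|p⃗_e|² = p₀² + p'² − 2p₀p'cos θ
|p⃗_e|² = (2.5471e-22)² + (2.1620e-22)² − 2·2.5471e-22·2.1620e-22·cos(36°)
|p⃗_e| = 1.5006e-22 kg·m/s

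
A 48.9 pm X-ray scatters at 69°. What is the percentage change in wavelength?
3.1836%

Calculate the Compton shift:
Δλ = λ_C(1 - cos(69°))
Δλ = 2.4263 × (1 - cos(69°))
Δλ = 2.4263 × 0.6416
Δλ = 1.5568 pm

Percentage change:
(Δλ/λ₀) × 100 = (1.5568/48.9) × 100
= 3.1836%

(Intermediate values are shown rounded; full precision is carried through to the final answer.)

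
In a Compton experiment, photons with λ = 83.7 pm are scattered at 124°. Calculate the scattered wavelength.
87.4831 pm

Using the Compton scattering formula:
λ' = λ + Δλ = λ + λ_C(1 - cos θ)

Given:
- Initial wavelength λ = 83.7 pm
- Scattering angle θ = 124°
- Compton wavelength λ_C ≈ 2.4263 pm

Calculate the shift:
Δλ = 2.4263 × (1 - cos(124°))
Δλ = 2.4263 × 1.5592
Δλ = 3.7831 pm

Final wavelength:
λ' = 83.7 + 3.7831 = 87.4831 pm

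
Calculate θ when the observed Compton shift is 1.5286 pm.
68.29°

From the Compton formula Δλ = λ_C(1 - cos θ), we can solve for θ:

cos θ = 1 - Δλ/λ_C

Given:
- Δλ = 1.5286 pm
- λ_C = h/(m_e·c) ≈ 2.42631024 pm

cos θ = 1 - 1.5286/2.42631024
cos θ = 1 - 0.630010
cos θ = 0.369990

θ = arccos(0.369990)
θ = 68.29°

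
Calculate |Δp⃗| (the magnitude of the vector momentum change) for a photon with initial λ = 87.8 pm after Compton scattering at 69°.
8.4753e-24 kg·m/s

Photon momentum magnitude is p = h/λ.

Initial momentum:
p₀ = h/λ = 6.6261e-34/8.7800e-11 = 7.5468e-24 kg·m/s

After scattering:
λ' = λ + Δλ = 87.8 + 1.5568 = 89.3568 pm
p' = h/λ' = 6.6261e-34/8.9357e-11 = 7.4153e-24 kg·m/s

Momentum is a vector; the scattered photon's direction makes angle θ = 69° with the incident direction. The magnitude of the vector change Δp⃗ = p⃗₀ − p⃗' is found from the law of cosines:
|Δp⃗|² = p₀² + p'² − 2p₀p'cos θ
|Δp⃗|² = (7.5468e-24)² + (7.4153e-24)² − 2·7.5468e-24·7.4153e-24·cos(69°)
|Δp⃗| = 8.4753e-24 kg·m/s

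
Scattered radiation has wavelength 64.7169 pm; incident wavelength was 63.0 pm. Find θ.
73.00°

First find the wavelength shift:
Δλ = λ' - λ = 64.7169 - 63.0 = 1.7169 pm

Using Δλ = λ_C(1 - cos θ), with λ_C = h/(m_e·c) ≈ 2.42631024 pm:
cos θ = 1 - Δλ/λ_C
cos θ = 1 - 1.7169/2.42631024
cos θ = 0.292382

θ = arccos(0.292382)
θ = 73.00°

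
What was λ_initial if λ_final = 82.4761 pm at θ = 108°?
79.3000 pm

From λ' = λ + Δλ, we have λ = λ' - Δλ

First calculate the Compton shift:
Δλ = λ_C(1 - cos θ)
Δλ = 2.4263 × (1 - cos(108°))
Δλ = 2.4263 × 1.3090
Δλ = 3.1761 pm

Initial wavelength:
λ = λ' - Δλ
λ = 82.4761 - 3.1761
λ = 79.3000 pm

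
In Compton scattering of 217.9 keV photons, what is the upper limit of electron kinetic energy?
100.2967 keV

Maximum energy transfer occurs at θ = 180° (backscattering).

Initial photon: E₀ = 217.9 keV → λ₀ = 5.6900 pm

Maximum Compton shift (at 180°):
Δλ_max = 2λ_C = 2 × 2.4263 = 4.8526 pm

Final wavelength:
λ' = 5.6900 + 4.8526 = 10.5426 pm

Minimum photon energy (maximum energy to electron):
E'_min = hc/λ' = 117.6033 keV

Maximum electron kinetic energy:
K_max = E₀ - E'_min = 217.9000 - 117.6033 = 100.2967 keV

(Intermediate values are shown rounded; full precision is carried through to the final answer.)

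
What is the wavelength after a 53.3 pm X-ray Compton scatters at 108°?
56.4761 pm

Using the Compton scattering formula:
λ' = λ + Δλ = λ + λ_C(1 - cos θ)

Given:
- Initial wavelength λ = 53.3 pm
- Scattering angle θ = 108°
- Compton wavelength λ_C ≈ 2.4263 pm

Calculate the shift:
Δλ = 2.4263 × (1 - cos(108°))
Δλ = 2.4263 × 1.3090
Δλ = 3.1761 pm

Final wavelength:
λ' = 53.3 + 3.1761 = 56.4761 pm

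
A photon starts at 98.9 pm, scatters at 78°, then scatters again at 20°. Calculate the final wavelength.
100.9682 pm

Apply Compton shift twice:

First scattering at θ₁ = 78°:
Δλ₁ = λ_C(1 - cos(78°))
Δλ₁ = 2.4263 × 0.7921
Δλ₁ = 1.9219 pm

After first scattering:
λ₁ = 98.9 + 1.9219 = 100.8219 pm

Second scattering at θ₂ = 20°:
Δλ₂ = λ_C(1 - cos(20°))
Δλ₂ = 2.4263 × 0.0603
Δλ₂ = 0.1463 pm

Final wavelength:
λ₂ = 100.8219 + 0.1463 = 100.9682 pm

Total shift: Δλ_total = 1.9219 + 0.1463 = 2.0682 pm

(Intermediate values are shown rounded; full precision is carried through to the final answer.)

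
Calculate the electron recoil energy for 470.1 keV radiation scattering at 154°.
298.9566 keV

By energy conservation: K_e = E_initial - E_final

First find the scattered photon energy:
Initial wavelength: λ = hc/E = 2.6374 pm
Compton shift: Δλ = λ_C(1 - cos(154°)) = 4.6071 pm
Final wavelength: λ' = 2.6374 + 4.6071 = 7.2445 pm
Final photon energy: E' = hc/λ' = 171.1434 keV

Electron kinetic energy:
K_e = E - E' = 470.1000 - 171.1434 = 298.9566 keV

(Intermediate values are shown rounded; full precision is carried through to the final answer.)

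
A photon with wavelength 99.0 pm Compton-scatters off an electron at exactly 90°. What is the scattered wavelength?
101.4263 pm

Using the Compton formula: λ' = λ + λ_C(1 − cos θ)

For θ = 90°, cos θ = 0 (exact) = 0.0000, so:
1 − cos 90° = 1 − (0) = 1.0000

Δλ = λ_C × 1.0000 = 2.4263 × 1.0000 = 2.4263 pm

λ' = 99.0 + 2.4263 = 101.4263 pm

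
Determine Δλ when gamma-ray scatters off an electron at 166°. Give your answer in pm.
4.7805 pm

Using the Compton scattering formula:
Δλ = λ_C(1 - cos θ)

where λ_C = h/(m_e·c) ≈ 2.4263 pm is the Compton wavelength of an electron.

For θ = 166°:
cos(166°) = -0.9703
1 - cos(166°) = 1.9703

Δλ = 2.4263 × 1.9703
Δλ = 4.7805 pm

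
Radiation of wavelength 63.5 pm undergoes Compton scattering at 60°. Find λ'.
64.7132 pm

Using the Compton formula: λ' = λ + λ_C(1 − cos θ)

For θ = 60°, cos θ = 1/2 (exact) = 0.5000, so:
1 − cos 60° = 1 − (1/2) = 0.5000

Δλ = λ_C × 0.5000 = 2.4263 × 0.5000 = 1.2132 pm

λ' = 63.5 + 1.2132 = 64.7132 pm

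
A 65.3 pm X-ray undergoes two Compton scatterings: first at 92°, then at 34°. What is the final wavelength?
68.2258 pm

Apply Compton shift twice:

First scattering at θ₁ = 92°:
Δλ₁ = λ_C(1 - cos(92°))
Δλ₁ = 2.4263 × 1.0349
Δλ₁ = 2.5110 pm

After first scattering:
λ₁ = 65.3 + 2.5110 = 67.8110 pm

Second scattering at θ₂ = 34°:
Δλ₂ = λ_C(1 - cos(34°))
Δλ₂ = 2.4263 × 0.1710
Δλ₂ = 0.4148 pm

Final wavelength:
λ₂ = 67.8110 + 0.4148 = 68.2258 pm

Total shift: Δλ_total = 2.5110 + 0.4148 = 2.9258 pm

(Intermediate values are shown rounded; full precision is carried through to the final answer.)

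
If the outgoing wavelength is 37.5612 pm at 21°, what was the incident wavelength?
37.4000 pm

From λ' = λ + Δλ, we have λ = λ' - Δλ

First calculate the Compton shift:
Δλ = λ_C(1 - cos θ)
Δλ = 2.4263 × (1 - cos(21°))
Δλ = 2.4263 × 0.0664
Δλ = 0.1612 pm

Initial wavelength:
λ = λ' - Δλ
λ = 37.5612 - 0.1612
λ = 37.4000 pm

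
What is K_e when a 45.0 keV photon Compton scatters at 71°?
2.5228 keV

By energy conservation: K_e = E_initial - E_final

First find the scattered photon energy:
Initial wavelength: λ = hc/E = 27.5520 pm
Compton shift: Δλ = λ_C(1 - cos(71°)) = 1.6364 pm
Final wavelength: λ' = 27.5520 + 1.6364 = 29.1884 pm
Final photon energy: E' = hc/λ' = 42.4772 keV

Electron kinetic energy:
K_e = E - E' = 45.0000 - 42.4772 = 2.5228 keV

(Intermediate values are shown rounded; full precision is carried through to the final answer.)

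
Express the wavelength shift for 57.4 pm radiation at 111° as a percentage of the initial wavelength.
5.7419%

Calculate the Compton shift:
Δλ = λ_C(1 - cos(111°))
Δλ = 2.4263 × (1 - cos(111°))
Δλ = 2.4263 × 1.3584
Δλ = 3.2958 pm

Percentage change:
(Δλ/λ₀) × 100 = (3.2958/57.4) × 100
= 5.7419%

(Intermediate values are shown rounded; full precision is carried through to the final answer.)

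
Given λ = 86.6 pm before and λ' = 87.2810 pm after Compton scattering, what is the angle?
44.00°

First find the wavelength shift:
Δλ = λ' - λ = 87.2810 - 86.6 = 0.6810 pm

Using Δλ = λ_C(1 - cos θ), with λ_C = h/(m_e·c) ≈ 2.42631024 pm:
cos θ = 1 - Δλ/λ_C
cos θ = 1 - 0.6810/2.42631024
cos θ = 0.719327

θ = arccos(0.719327)
θ = 44.00°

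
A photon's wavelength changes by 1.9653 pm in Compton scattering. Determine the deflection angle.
79.05°

From the Compton formula Δλ = λ_C(1 - cos θ), we can solve for θ:

cos θ = 1 - Δλ/λ_C

Given:
- Δλ = 1.9653 pm
- λ_C = h/(m_e·c) ≈ 2.42631024 pm

cos θ = 1 - 1.9653/2.42631024
cos θ = 1 - 0.809995
cos θ = 0.190005

θ = arccos(0.190005)
θ = 79.05°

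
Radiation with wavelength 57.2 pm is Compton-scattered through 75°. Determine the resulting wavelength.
58.9983 pm

Using the Compton scattering formula:
λ' = λ + Δλ = λ + λ_C(1 - cos θ)

Given:
- Initial wavelength λ = 57.2 pm
- Scattering angle θ = 75°
- Compton wavelength λ_C ≈ 2.4263 pm

Calculate the shift:
Δλ = 2.4263 × (1 - cos(75°))
Δλ = 2.4263 × 0.7412
Δλ = 1.7983 pm

Final wavelength:
λ' = 57.2 + 1.7983 = 58.9983 pm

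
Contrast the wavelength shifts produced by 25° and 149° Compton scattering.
149° produces the larger shift by a factor of 19.822

Calculate both shifts using Δλ = λ_C(1 - cos θ):

For θ₁ = 25°:
Δλ₁ = 2.4263 × (1 - cos(25°))
Δλ₁ = 2.4263 × 0.0937
Δλ₁ = 0.2273 pm

For θ₂ = 149°:
Δλ₂ = 2.4263 × (1 - cos(149°))
Δλ₂ = 2.4263 × 1.8572
Δλ₂ = 4.5061 pm

The 149° angle produces the larger shift.
Ratio: 4.5061/0.2273 = 19.822

(Intermediate values are shown rounded; full precision is carried through to the final answer.)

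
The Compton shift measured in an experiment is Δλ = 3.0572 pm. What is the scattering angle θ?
105.07°

From the Compton formula Δλ = λ_C(1 - cos θ), we can solve for θ:

cos θ = 1 - Δλ/λ_C

Given:
- Δλ = 3.0572 pm
- λ_C = h/(m_e·c) ≈ 2.42631024 pm

cos θ = 1 - 3.0572/2.42631024
cos θ = 1 - 1.260020
cos θ = -0.260020

θ = arccos(-0.260020)
θ = 105.07°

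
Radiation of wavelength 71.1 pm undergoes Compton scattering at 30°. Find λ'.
71.4251 pm

Using the Compton formula: λ' = λ + λ_C(1 − cos θ)

For θ = 30°, cos θ = √3/2 (exact) ≈ 0.8660, so:
1 − cos 30° = 1 − (√3/2) ≈ 0.1340

Δλ = λ_C × 0.1340 = 2.4263 × 0.1340 = 0.3251 pm

λ' = 71.1 + 0.3251 = 71.4251 pm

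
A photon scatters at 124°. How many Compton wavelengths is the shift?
1.5592 λ_C

The Compton shift formula is:
Δλ = λ_C(1 - cos θ)

Dividing both sides by λ_C:
Δλ/λ_C = 1 - cos θ

For θ = 124°:
Δλ/λ_C = 1 - cos(124°)
Δλ/λ_C = 1 - -0.5592
Δλ/λ_C = 1.5592

This means the shift is 1.5592 × λ_C = 3.7831 pm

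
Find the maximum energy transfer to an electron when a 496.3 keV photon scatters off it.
327.6322 keV

Maximum energy transfer occurs at θ = 180° (backscattering).

Initial photon: E₀ = 496.3 keV → λ₀ = 2.4982 pm

Maximum Compton shift (at 180°):
Δλ_max = 2λ_C = 2 × 2.4263 = 4.8526 pm

Final wavelength:
λ' = 2.4982 + 4.8526 = 7.3508 pm

Minimum photon energy (maximum energy to electron):
E'_min = hc/λ' = 168.6678 keV

Maximum electron kinetic energy:
K_max = E₀ - E'_min = 496.3000 - 168.6678 = 327.6322 keV

(Intermediate values are shown rounded; full precision is carried through to the final answer.)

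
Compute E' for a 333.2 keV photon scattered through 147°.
151.5292 keV

First convert energy to wavelength:
λ = hc/E, with hc ≈ 1239.842 keV·pm (i.e. 1239.842 eV·nm)

For E = 333.2 keV = 333200 eV:
λ = 1239.842 keV·pm / 333.2 keV
λ = 3.7210 pm

Calculate the Compton shift:
Δλ = λ_C(1 - cos(147°)) = 2.4263 × 1.8387
Δλ = 4.4612 pm

Final wavelength:
λ' = 3.7210 + 4.4612 = 8.1822 pm

Final energy:
E' = hc/λ' = 1239.842 / 8.1822 = 151.5292 keV

(Intermediate values are shown rounded; full precision is carried through to the final answer.)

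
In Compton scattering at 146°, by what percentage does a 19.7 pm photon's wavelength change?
22.5270%

Calculate the Compton shift:
Δλ = λ_C(1 - cos(146°))
Δλ = 2.4263 × (1 - cos(146°))
Δλ = 2.4263 × 1.8290
Δλ = 4.4378 pm

Percentage change:
(Δλ/λ₀) × 100 = (4.4378/19.7) × 100
= 22.5270%

(Intermediate values are shown rounded; full precision is carried through to the final answer.)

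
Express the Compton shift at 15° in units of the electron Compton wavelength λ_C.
0.0341 λ_C

The Compton shift formula is:
Δλ = λ_C(1 - cos θ)

Dividing both sides by λ_C:
Δλ/λ_C = 1 - cos θ

For θ = 15°:
Δλ/λ_C = 1 - cos(15°)
Δλ/λ_C = 1 - 0.9659
Δλ/λ_C = 0.0341

This means the shift is 0.0341 × λ_C = 0.0827 pm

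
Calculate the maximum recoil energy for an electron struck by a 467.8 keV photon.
302.5536 keV

Maximum energy transfer occurs at θ = 180° (backscattering).

Initial photon: E₀ = 467.8 keV → λ₀ = 2.6504 pm

Maximum Compton shift (at 180°):
Δλ_max = 2λ_C = 2 × 2.4263 = 4.8526 pm

Final wavelength:
λ' = 2.6504 + 4.8526 = 7.5030 pm

Minimum photon energy (maximum energy to electron):
E'_min = hc/λ' = 165.2464 keV

Maximum electron kinetic energy:
K_max = E₀ - E'_min = 467.8000 - 165.2464 = 302.5536 keV

(Intermediate values are shown rounded; full precision is carried through to the final answer.)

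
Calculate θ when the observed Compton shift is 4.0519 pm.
132.07°

From the Compton formula Δλ = λ_C(1 - cos θ), we can solve for θ:

cos θ = 1 - Δλ/λ_C

Given:
- Δλ = 4.0519 pm
- λ_C = h/(m_e·c) ≈ 2.42631024 pm

cos θ = 1 - 4.0519/2.42631024
cos θ = 1 - 1.669984
cos θ = -0.669984

θ = arccos(-0.669984)
θ = 132.07°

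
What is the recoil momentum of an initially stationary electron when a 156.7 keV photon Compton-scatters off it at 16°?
2.3194e-23 kg·m/s

The electron is initially at rest, so by conservation of momentum:
p⃗_e = p⃗₀ − p⃗'  (incident photon momentum minus scattered photon momentum)

Photon momentum magnitudes (p = h/λ = E/c):
λ₀ = hc/E₀ = 7.9122 pm → p₀ = h/λ₀ = 8.3745e-23 kg·m/s
Δλ = λ_C(1 − cos 16°) = 0.0940 pm
λ' = 8.0062 pm → p' = h/λ' = 8.2762e-23 kg·m/s

The scattered photon makes angle θ = 16° with the incident direction, so by the law of cosines:
|p⃗_e|² = p₀² + p'² − 2p₀p'cos θ
|p⃗_e|² = (8.3745e-23)² + (8.2762e-23)² − 2·8.3745e-23·8.2762e-23·cos(16°)
|p⃗_e| = 2.3194e-23 kg·m/s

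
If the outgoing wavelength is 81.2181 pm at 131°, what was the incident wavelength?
77.2000 pm

From λ' = λ + Δλ, we have λ = λ' - Δλ

First calculate the Compton shift:
Δλ = λ_C(1 - cos θ)
Δλ = 2.4263 × (1 - cos(131°))
Δλ = 2.4263 × 1.6561
Δλ = 4.0181 pm

Initial wavelength:
λ = λ' - Δλ
λ = 81.2181 - 4.0181
λ = 77.2000 pm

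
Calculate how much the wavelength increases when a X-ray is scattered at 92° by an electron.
2.5110 pm

Using the Compton scattering formula:
Δλ = λ_C(1 - cos θ)

where λ_C = h/(m_e·c) ≈ 2.4263 pm is the Compton wavelength of an electron.

For θ = 92°:
cos(92°) = -0.0349
1 - cos(92°) = 1.0349

Δλ = 2.4263 × 1.0349
Δλ = 2.5110 pm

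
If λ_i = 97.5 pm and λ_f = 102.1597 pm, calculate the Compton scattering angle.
157.00°

First find the wavelength shift:
Δλ = λ' - λ = 102.1597 - 97.5 = 4.6597 pm

Using Δλ = λ_C(1 - cos θ), with λ_C = h/(m_e·c) ≈ 2.42631024 pm:
cos θ = 1 - Δλ/λ_C
cos θ = 1 - 4.6597/2.42631024
cos θ = -0.920488

θ = arccos(-0.920488)
θ = 157.00°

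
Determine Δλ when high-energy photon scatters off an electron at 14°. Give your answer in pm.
0.0721 pm

Using the Compton scattering formula:
Δλ = λ_C(1 - cos θ)

where λ_C = h/(m_e·c) ≈ 2.4263 pm is the Compton wavelength of an electron.

For θ = 14°:
cos(14°) = 0.9703
1 - cos(14°) = 0.0297

Δλ = 2.4263 × 0.0297
Δλ = 0.0721 pm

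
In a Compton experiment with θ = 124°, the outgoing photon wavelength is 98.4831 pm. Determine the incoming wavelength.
94.7000 pm

From λ' = λ + Δλ, we have λ = λ' - Δλ

First calculate the Compton shift:
Δλ = λ_C(1 - cos θ)
Δλ = 2.4263 × (1 - cos(124°))
Δλ = 2.4263 × 1.5592
Δλ = 3.7831 pm

Initial wavelength:
λ = λ' - Δλ
λ = 98.4831 - 3.7831
λ = 94.7000 pm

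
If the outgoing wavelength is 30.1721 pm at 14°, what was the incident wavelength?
30.1000 pm

From λ' = λ + Δλ, we have λ = λ' - Δλ

First calculate the Compton shift:
Δλ = λ_C(1 - cos θ)
Δλ = 2.4263 × (1 - cos(14°))
Δλ = 2.4263 × 0.0297
Δλ = 0.0721 pm

Initial wavelength:
λ = λ' - Δλ
λ = 30.1721 - 0.0721
λ = 30.1000 pm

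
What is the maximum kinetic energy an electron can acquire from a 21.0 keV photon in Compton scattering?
1.5949 keV

Maximum energy transfer occurs at θ = 180° (backscattering).

Initial photon: E₀ = 21.0 keV → λ₀ = 59.0401 pm

Maximum Compton shift (at 180°):
Δλ_max = 2λ_C = 2 × 2.4263 = 4.8526 pm

Final wavelength:
λ' = 59.0401 + 4.8526 = 63.8927 pm

Minimum photon energy (maximum energy to electron):
E'_min = hc/λ' = 19.4051 keV

Maximum electron kinetic energy:
K_max = E₀ - E'_min = 21.0000 - 19.4051 = 1.5949 keV

(Intermediate values are shown rounded; full precision is carried through to the final answer.)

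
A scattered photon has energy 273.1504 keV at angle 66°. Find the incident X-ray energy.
400.0001 keV

Convert final energy to wavelength (hc ≈ 1239.842 keV·pm):
λ' = hc/E' = 1239.842 / 273.1504 = 4.5390 pm

Calculate the Compton shift:
Δλ = λ_C(1 - cos(66°))
Δλ = 2.4263 × (1 - cos(66°))
Δλ = 1.4394 pm

Initial wavelength:
λ = λ' - Δλ = 4.5390 - 1.4394 = 3.0996 pm

Initial energy:
E = hc/λ = 1239.842 / 3.0996 = 400.0001 keV

(Intermediate values are shown rounded; full precision is carried through to the final answer.)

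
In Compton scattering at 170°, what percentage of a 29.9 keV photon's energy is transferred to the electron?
0.1041 (or 10.41%)

Calculate initial and final photon energies:

Initial: E₀ = 29.9 keV → λ₀ = 41.4663 pm
Compton shift: Δλ = 4.8158 pm
Final wavelength: λ' = 46.2820 pm
Final energy: E' = 26.7888 keV

Fractional energy loss:
(E₀ - E')/E₀ = (29.9000 - 26.7888)/29.9000
= 3.1112/29.9000
= 0.1041
= 10.41%

(Intermediate values are shown rounded; full precision is carried through to the final answer.)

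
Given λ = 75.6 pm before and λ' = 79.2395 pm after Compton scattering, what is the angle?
120.00°

First find the wavelength shift:
Δλ = λ' - λ = 79.2395 - 75.6 = 3.6395 pm

Using Δλ = λ_C(1 - cos θ), with λ_C = h/(m_e·c) ≈ 2.42631024 pm:
cos θ = 1 - Δλ/λ_C
cos θ = 1 - 3.6395/2.42631024
cos θ = -0.500014

θ = arccos(-0.500014)
θ = 120.00°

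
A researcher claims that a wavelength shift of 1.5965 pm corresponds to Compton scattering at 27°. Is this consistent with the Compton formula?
No, inconsistent

Calculate the expected shift for θ = 27°:

Δλ_expected = λ_C(1 - cos(27°))
Δλ_expected = 2.4263 × (1 - cos(27°))
Δλ_expected = 2.4263 × 0.1090
Δλ_expected = 0.2645 pm

Given shift: 1.5965 pm
Expected shift: 0.2645 pm
Difference: 1.3320 pm

The values do not match. The given shift corresponds to θ ≈ 70.0°, not 27°.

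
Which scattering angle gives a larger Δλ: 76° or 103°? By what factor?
103° produces the larger shift by a factor of 1.616

Calculate both shifts using Δλ = λ_C(1 - cos θ):

For θ₁ = 76°:
Δλ₁ = 2.4263 × (1 - cos(76°))
Δλ₁ = 2.4263 × 0.7581
Δλ₁ = 1.8393 pm

For θ₂ = 103°:
Δλ₂ = 2.4263 × (1 - cos(103°))
Δλ₂ = 2.4263 × 1.2250
Δλ₂ = 2.9721 pm

The 103° angle produces the larger shift.
Ratio: 2.9721/1.8393 = 1.616

(Intermediate values are shown rounded; full precision is carried through to the final answer.)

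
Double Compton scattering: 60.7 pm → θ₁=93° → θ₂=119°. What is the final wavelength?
66.8559 pm

Apply Compton shift twice:

First scattering at θ₁ = 93°:
Δλ₁ = λ_C(1 - cos(93°))
Δλ₁ = 2.4263 × 1.0523
Δλ₁ = 2.5533 pm

After first scattering:
λ₁ = 60.7 + 2.5533 = 63.2533 pm

Second scattering at θ₂ = 119°:
Δλ₂ = λ_C(1 - cos(119°))
Δλ₂ = 2.4263 × 1.4848
Δλ₂ = 3.6026 pm

Final wavelength:
λ₂ = 63.2533 + 3.6026 = 66.8559 pm

Total shift: Δλ_total = 2.5533 + 3.6026 = 6.1559 pm

(Intermediate values are shown rounded; full precision is carried through to the final answer.)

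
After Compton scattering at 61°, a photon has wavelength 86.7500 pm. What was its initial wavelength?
85.5000 pm

From λ' = λ + Δλ, we have λ = λ' - Δλ

First calculate the Compton shift:
Δλ = λ_C(1 - cos θ)
Δλ = 2.4263 × (1 - cos(61°))
Δλ = 2.4263 × 0.5152
Δλ = 1.2500 pm

Initial wavelength:
λ = λ' - Δλ
λ = 86.7500 - 1.2500
λ = 85.5000 pm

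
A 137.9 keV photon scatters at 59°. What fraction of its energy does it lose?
0.1157 (or 11.57%)

Calculate initial and final photon energies:

Initial: E₀ = 137.9 keV → λ₀ = 8.9909 pm
Compton shift: Δλ = 1.1767 pm
Final wavelength: λ' = 10.1675 pm
Final energy: E' = 121.9411 keV

Fractional energy loss:
(E₀ - E')/E₀ = (137.9000 - 121.9411)/137.9000
= 15.9589/137.9000
= 0.1157
= 11.57%

(Intermediate values are shown rounded; full precision is carried through to the final answer.)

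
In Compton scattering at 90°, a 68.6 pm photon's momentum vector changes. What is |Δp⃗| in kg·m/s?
1.3429e-23 kg·m/s

Photon momentum magnitude is p = h/λ.

Initial momentum:
p₀ = h/λ = 6.6261e-34/6.8600e-11 = 9.6590e-24 kg·m/s

After scattering:
λ' = λ + Δλ = 68.6 + 2.4263 = 71.0263 pm
p' = h/λ' = 6.6261e-34/7.1026e-11 = 9.3290e-24 kg·m/s

Momentum is a vector; the scattered photon's direction makes angle θ = 90° with the incident direction. The magnitude of the vector change Δp⃗ = p⃗₀ − p⃗' is found from the law of cosines:
|Δp⃗|² = p₀² + p'² − 2p₀p'cos θ
|Δp⃗|² = (9.6590e-24)² + (9.3290e-24)² − 2·9.6590e-24·9.3290e-24·cos(90°)
|Δp⃗| = 1.3429e-23 kg·m/s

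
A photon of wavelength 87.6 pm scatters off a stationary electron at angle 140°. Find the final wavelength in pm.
91.8850 pm

Using the Compton scattering formula:
λ' = λ + Δλ = λ + λ_C(1 - cos θ)

Given:
- Initial wavelength λ = 87.6 pm
- Scattering angle θ = 140°
- Compton wavelength λ_C ≈ 2.4263 pm

Calculate the shift:
Δλ = 2.4263 × (1 - cos(140°))
Δλ = 2.4263 × 1.7660
Δλ = 4.2850 pm

Final wavelength:
λ' = 87.6 + 4.2850 = 91.8850 pm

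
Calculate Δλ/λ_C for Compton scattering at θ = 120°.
1.5000 λ_C

The Compton shift formula is:
Δλ = λ_C(1 - cos θ)

Dividing both sides by λ_C:
Δλ/λ_C = 1 - cos θ

For θ = 120°:
Δλ/λ_C = 1 - cos(120°)
Δλ/λ_C = 1 - -0.5000
Δλ/λ_C = 1.5000

This means the shift is 1.5000 × λ_C = 3.6395 pm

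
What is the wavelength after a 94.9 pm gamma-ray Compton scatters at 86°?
97.1571 pm

Using the Compton scattering formula:
λ' = λ + Δλ = λ + λ_C(1 - cos θ)

Given:
- Initial wavelength λ = 94.9 pm
- Scattering angle θ = 86°
- Compton wavelength λ_C ≈ 2.4263 pm

Calculate the shift:
Δλ = 2.4263 × (1 - cos(86°))
Δλ = 2.4263 × 0.9302
Δλ = 2.2571 pm

Final wavelength:
λ' = 94.9 + 2.2571 = 97.1571 pm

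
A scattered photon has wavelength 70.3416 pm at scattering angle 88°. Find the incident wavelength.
68.0000 pm

From λ' = λ + Δλ, we have λ = λ' - Δλ

First calculate the Compton shift:
Δλ = λ_C(1 - cos θ)
Δλ = 2.4263 × (1 - cos(88°))
Δλ = 2.4263 × 0.9651
Δλ = 2.3416 pm

Initial wavelength:
λ = λ' - Δλ
λ = 70.3416 - 2.3416
λ = 68.0000 pm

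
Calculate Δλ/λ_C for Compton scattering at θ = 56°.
0.4408 λ_C

The Compton shift formula is:
Δλ = λ_C(1 - cos θ)

Dividing both sides by λ_C:
Δλ/λ_C = 1 - cos θ

For θ = 56°:
Δλ/λ_C = 1 - cos(56°)
Δλ/λ_C = 1 - 0.5592
Δλ/λ_C = 0.4408

This means the shift is 0.4408 × λ_C = 1.0695 pm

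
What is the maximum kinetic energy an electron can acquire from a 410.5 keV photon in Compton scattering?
253.0186 keV

Maximum energy transfer occurs at θ = 180° (backscattering).

Initial photon: E₀ = 410.5 keV → λ₀ = 3.0203 pm

Maximum Compton shift (at 180°):
Δλ_max = 2λ_C = 2 × 2.4263 = 4.8526 pm

Final wavelength:
λ' = 3.0203 + 4.8526 = 7.8729 pm

Minimum photon energy (maximum energy to electron):
E'_min = hc/λ' = 157.4814 keV

Maximum electron kinetic energy:
K_max = E₀ - E'_min = 410.5000 - 157.4814 = 253.0186 keV

(Intermediate values are shown rounded; full precision is carried through to the final answer.)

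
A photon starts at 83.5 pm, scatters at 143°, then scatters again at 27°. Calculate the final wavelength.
88.1285 pm

Apply Compton shift twice:

First scattering at θ₁ = 143°:
Δλ₁ = λ_C(1 - cos(143°))
Δλ₁ = 2.4263 × 1.7986
Δλ₁ = 4.3640 pm

After first scattering:
λ₁ = 83.5 + 4.3640 = 87.8640 pm

Second scattering at θ₂ = 27°:
Δλ₂ = λ_C(1 - cos(27°))
Δλ₂ = 2.4263 × 0.1090
Δλ₂ = 0.2645 pm

Final wavelength:
λ₂ = 87.8640 + 0.2645 = 88.1285 pm

Total shift: Δλ_total = 4.3640 + 0.2645 = 4.6285 pm

(Intermediate values are shown rounded; full precision is carried through to the final answer.)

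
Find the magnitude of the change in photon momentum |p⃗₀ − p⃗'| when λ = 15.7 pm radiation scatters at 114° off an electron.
6.4601e-23 kg·m/s

Photon momentum magnitude is p = h/λ.

Initial momentum:
p₀ = h/λ = 6.6261e-34/1.5700e-11 = 4.2204e-23 kg·m/s

After scattering:
λ' = λ + Δλ = 15.7 + 3.4132 = 19.1132 pm
p' = h/λ' = 6.6261e-34/1.9113e-11 = 3.4668e-23 kg·m/s

Momentum is a vector; the scattered photon's direction makes angle θ = 114° with the incident direction. The magnitude of the vector change Δp⃗ = p⃗₀ − p⃗' is found from the law of cosines:
|Δp⃗|² = p₀² + p'² − 2p₀p'cos θ
|Δp⃗|² = (4.2204e-23)² + (3.4668e-23)² − 2·4.2204e-23·3.4668e-23·cos(114°)
|Δp⃗| = 6.4601e-23 kg·m/s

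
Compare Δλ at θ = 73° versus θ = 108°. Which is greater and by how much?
108° produces the larger shift by a factor of 1.850

Calculate both shifts using Δλ = λ_C(1 - cos θ):

For θ₁ = 73°:
Δλ₁ = 2.4263 × (1 - cos(73°))
Δλ₁ = 2.4263 × 0.7076
Δλ₁ = 1.7169 pm

For θ₂ = 108°:
Δλ₂ = 2.4263 × (1 - cos(108°))
Δλ₂ = 2.4263 × 1.3090
Δλ₂ = 3.1761 pm

The 108° angle produces the larger shift.
Ratio: 3.1761/1.7169 = 1.850

(Intermediate values are shown rounded; full precision is carried through to the final answer.)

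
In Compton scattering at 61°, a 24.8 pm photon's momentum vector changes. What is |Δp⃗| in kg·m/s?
2.6493e-23 kg·m/s

Photon momentum magnitude is p = h/λ.

Initial momentum:
p₀ = h/λ = 6.6261e-34/2.4800e-11 = 2.6718e-23 kg·m/s

After scattering:
λ' = λ + Δλ = 24.8 + 1.2500 = 26.0500 pm
p' = h/λ' = 6.6261e-34/2.6050e-11 = 2.5436e-23 kg·m/s

Momentum is a vector; the scattered photon's direction makes angle θ = 61° with the incident direction. The magnitude of the vector change Δp⃗ = p⃗₀ − p⃗' is found from the law of cosines:
|Δp⃗|² = p₀² + p'² − 2p₀p'cos θ
|Δp⃗|² = (2.6718e-23)² + (2.5436e-23)² − 2·2.6718e-23·2.5436e-23·cos(61°)
|Δp⃗| = 2.6493e-23 kg·m/s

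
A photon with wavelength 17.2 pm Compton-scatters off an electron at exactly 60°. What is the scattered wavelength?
18.4132 pm

Using the Compton formula: λ' = λ + λ_C(1 − cos θ)

For θ = 60°, cos θ = 1/2 (exact) = 0.5000, so:
1 − cos 60° = 1 − (1/2) = 0.5000

Δλ = λ_C × 0.5000 = 2.4263 × 0.5000 = 1.2132 pm

λ' = 17.2 + 1.2132 = 18.4132 pm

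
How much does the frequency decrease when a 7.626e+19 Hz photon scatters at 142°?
4.001e+19 Hz (decrease)

Convert frequency to wavelength (c = 299792458 m/s):
λ₀ = c/f₀ = 299792458/7.626e+19 = 3.9311888e-12 m = 3.9312 pm

Calculate Compton shift:
Δλ = λ_C(1 - cos(142°)) = 4.3383 pm

Final wavelength:
λ' = λ₀ + Δλ = 3.9312 + 4.3383 = 8.2695 pm

Final frequency:
f' = c/λ' = 299792458/8.2694576e-12 = 3.6252977e+19 Hz

Frequency shift (decrease):
Δf = f₀ - f' = 7.626e+19 - 3.6252977e+19 = 4.001e+19 Hz

(Intermediate values are shown rounded; full precision is carried through to the final answer.)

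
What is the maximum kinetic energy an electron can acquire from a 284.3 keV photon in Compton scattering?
149.7343 keV

Maximum energy transfer occurs at θ = 180° (backscattering).

Initial photon: E₀ = 284.3 keV → λ₀ = 4.3610 pm

Maximum Compton shift (at 180°):
Δλ_max = 2λ_C = 2 × 2.4263 = 4.8526 pm

Final wavelength:
λ' = 4.3610 + 4.8526 = 9.2137 pm

Minimum photon energy (maximum energy to electron):
E'_min = hc/λ' = 134.5657 keV

Maximum electron kinetic energy:
K_max = E₀ - E'_min = 284.3000 - 134.5657 = 149.7343 keV

(Intermediate values are shown rounded; full precision is carried through to the final answer.)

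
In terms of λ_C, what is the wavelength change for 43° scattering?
0.2686 λ_C

The Compton shift formula is:
Δλ = λ_C(1 - cos θ)

Dividing both sides by λ_C:
Δλ/λ_C = 1 - cos θ

For θ = 43°:
Δλ/λ_C = 1 - cos(43°)
Δλ/λ_C = 1 - 0.7314
Δλ/λ_C = 0.2686

This means the shift is 0.2686 × λ_C = 0.6518 pm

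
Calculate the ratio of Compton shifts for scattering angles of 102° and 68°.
102° produces the larger shift by a factor of 1.931

Calculate both shifts using Δλ = λ_C(1 - cos θ):

For θ₁ = 68°:
Δλ₁ = 2.4263 × (1 - cos(68°))
Δλ₁ = 2.4263 × 0.6254
Δλ₁ = 1.5174 pm

For θ₂ = 102°:
Δλ₂ = 2.4263 × (1 - cos(102°))
Δλ₂ = 2.4263 × 1.2079
Δλ₂ = 2.9308 pm

The 102° angle produces the larger shift.
Ratio: 2.9308/1.5174 = 1.931

(Intermediate values are shown rounded; full precision is carried through to the final answer.)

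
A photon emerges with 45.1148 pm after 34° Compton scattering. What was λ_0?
44.7000 pm

From λ' = λ + Δλ, we have λ = λ' - Δλ

First calculate the Compton shift:
Δλ = λ_C(1 - cos θ)
Δλ = 2.4263 × (1 - cos(34°))
Δλ = 2.4263 × 0.1710
Δλ = 0.4148 pm

Initial wavelength:
λ = λ' - Δλ
λ = 45.1148 - 0.4148
λ = 44.7000 pm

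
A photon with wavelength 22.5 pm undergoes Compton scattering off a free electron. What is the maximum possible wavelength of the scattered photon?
27.3526 pm (at θ = 180°)

The Compton shift is Δλ = λ_C(1 − cos θ).

Since cos θ ranges from −1 to 1, the factor (1 − cos θ) ranges from 0 to 2; the maximum shift occurs at θ = 180° (backscattering):
Δλ_max = 2λ_C = 2 × 2.4263 pm = 4.8526 pm

Maximum scattered wavelength:
λ'_max = λ₀ + Δλ_max = 22.5 + 4.8526 = 27.3526 pm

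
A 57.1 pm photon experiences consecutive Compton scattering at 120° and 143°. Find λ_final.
65.1035 pm

Apply Compton shift twice:

First scattering at θ₁ = 120°:
Δλ₁ = λ_C(1 - cos(120°))
Δλ₁ = 2.4263 × 1.5000
Δλ₁ = 3.6395 pm

After first scattering:
λ₁ = 57.1 + 3.6395 = 60.7395 pm

Second scattering at θ₂ = 143°:
Δλ₂ = λ_C(1 - cos(143°))
Δλ₂ = 2.4263 × 1.7986
Δλ₂ = 4.3640 pm

Final wavelength:
λ₂ = 60.7395 + 4.3640 = 65.1035 pm

Total shift: Δλ_total = 3.6395 + 4.3640 = 8.0035 pm

(Intermediate values are shown rounded; full precision is carried through to the final answer.)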